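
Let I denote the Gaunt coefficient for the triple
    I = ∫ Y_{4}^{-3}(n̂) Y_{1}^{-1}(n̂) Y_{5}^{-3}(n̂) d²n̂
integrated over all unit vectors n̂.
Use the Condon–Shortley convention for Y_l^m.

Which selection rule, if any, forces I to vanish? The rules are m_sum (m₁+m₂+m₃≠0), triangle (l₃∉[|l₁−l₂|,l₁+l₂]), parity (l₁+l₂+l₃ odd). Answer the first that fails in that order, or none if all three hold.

m_sum

m₁+m₂+m₃ = -3 − 1 − 3 = -7  ✗
triangle: |4−1|=3 ≤ l₃=5 ≤ 4+1=5
parity: l₁+l₂+l₃ = 10 is even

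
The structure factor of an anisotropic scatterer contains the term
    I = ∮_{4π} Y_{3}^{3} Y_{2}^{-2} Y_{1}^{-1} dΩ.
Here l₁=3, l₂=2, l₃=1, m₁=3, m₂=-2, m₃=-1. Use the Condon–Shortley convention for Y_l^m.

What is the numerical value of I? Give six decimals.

Checks pass: Σm=0; 6 even; l₃=1∈[1,5].
(2·3+1)(2·2+1)(2·1+1) = 105
Δ: 4! 2! 0! / 7! → 1/105
sum: t=2:+1/4 = 1/4
3j²(3 2 1; 0 0 0) = Δ·Π!·Σ² = 3/35  (sign -1)
sum: t=0:+1/48 = 1/48
3j²(3 2 1; 3 -2 -1) = Δ·Π!·Σ² = 1/7  (sign +1)
combine: 4πI² = 105·3/35·1/7 = 9/7
take √, sign -1: I = -0.31986543

-0.319865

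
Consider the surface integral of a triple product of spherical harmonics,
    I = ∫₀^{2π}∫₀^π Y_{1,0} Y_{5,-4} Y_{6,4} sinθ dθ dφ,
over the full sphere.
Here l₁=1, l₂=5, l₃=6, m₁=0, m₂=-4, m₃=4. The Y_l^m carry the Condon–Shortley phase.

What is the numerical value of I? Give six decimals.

Checks pass: Σm=0; 12 even; l₃=6∈[4,6].
(2·1+1)(2·5+1)(2·6+1) = 429
Δ: 0! 2! 10! / 13! → 1/858
sum: t=0:+1/14400 = 1/14400
3j²(1 5 6; 0 0 0) = Δ·Π!·Σ² = 6/143  (sign +1)
sum: t=0:+1/362880 = 1/362880
3j²(1 5 6; 0 -4 4) = Δ·Π!·Σ² = 10/429  (sign +1)
combine: 4πI² = 429·6/143·10/429 = 60/143
take √, sign +1: I = 0.18272698

0.182727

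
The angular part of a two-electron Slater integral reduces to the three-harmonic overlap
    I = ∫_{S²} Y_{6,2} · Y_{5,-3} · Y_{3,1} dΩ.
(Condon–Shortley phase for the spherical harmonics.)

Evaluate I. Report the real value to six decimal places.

-0.145631

Rules hold: Σm=0, L=14 even, 1≤3≤11.
N = 13·11·7 = 1001
Δ = 8!·4!·2!/15! = 1/675675
Racah Σ t=3..5: t=3:−1/8640 t=4:+1/2304 t=5:−1/8640 = 7/34560
⇒ 3j(6 5 3; 0 0 0)² = 7/429, sgn -1
Racah Σ t=0..2: t=0:+1/1935360 t=1:−1/30240 t=2:+1/11520 = 1/18432
⇒ 3j(6 5 3; 2 -3 1)² = 7/429, sgn +1
4πI² = N·(3j₀)²·(3jₘ)² = 343/1287
I = -1·√(0.266511/4π) = -0.14563067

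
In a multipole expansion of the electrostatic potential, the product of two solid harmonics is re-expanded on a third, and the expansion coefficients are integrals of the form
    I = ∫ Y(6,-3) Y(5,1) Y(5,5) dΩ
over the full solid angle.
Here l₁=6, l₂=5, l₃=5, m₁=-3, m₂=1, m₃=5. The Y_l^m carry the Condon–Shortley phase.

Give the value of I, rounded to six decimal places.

m-sum = -3 + 1 + 5 = 3 ≠ 0 ⇒ I = 0

0.000000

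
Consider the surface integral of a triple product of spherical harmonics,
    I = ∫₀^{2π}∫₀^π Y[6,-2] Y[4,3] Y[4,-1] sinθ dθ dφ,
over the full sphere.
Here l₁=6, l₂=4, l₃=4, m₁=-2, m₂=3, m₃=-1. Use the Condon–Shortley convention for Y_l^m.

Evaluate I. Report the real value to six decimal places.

m-sum 0 ✓  L=14 even ✓  2≤4≤10 ✓
Π(2lᵢ+1) = 13×9×9 = 1053
triangle coeff Δ(6,4,4) = 1/1261260
Σ_t [2,4]: t=2:+1/4608 t=3:−1/1296 t=4:+1/4608 = -7/20736
(3j)²=20/1287 [(6 4 4; 0 0 0)], sign=-1
Σ_t [5,6]: t=5:−1/8640 t=6:+1/34560 = -1/11520
(3j)²=3/143 [(6 4 4; -2 3 -1)], sign=+1
⇒ 4πI² = 540/1573
I = (-1)√(540/1573/(4π)) = -0.16528277

-0.165283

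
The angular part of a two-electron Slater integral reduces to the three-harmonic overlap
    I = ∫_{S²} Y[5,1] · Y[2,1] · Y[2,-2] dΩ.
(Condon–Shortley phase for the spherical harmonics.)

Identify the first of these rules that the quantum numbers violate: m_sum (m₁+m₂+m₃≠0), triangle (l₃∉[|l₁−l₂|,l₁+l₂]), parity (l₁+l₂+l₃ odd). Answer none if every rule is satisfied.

Σmᵢ = 0  ✓
l₃∈[|l₁−l₂|,l₁+l₂]=[3,7], have l₃=2  ✗
Σlᵢ = 9 ⇒ odd

triangle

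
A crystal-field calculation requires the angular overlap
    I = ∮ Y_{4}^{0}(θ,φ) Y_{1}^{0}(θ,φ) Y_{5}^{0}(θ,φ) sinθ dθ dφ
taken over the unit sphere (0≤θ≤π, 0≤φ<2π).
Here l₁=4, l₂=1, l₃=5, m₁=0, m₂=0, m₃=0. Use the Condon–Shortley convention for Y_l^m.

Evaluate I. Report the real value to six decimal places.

0.245532

m-sum 0 ✓  L=10 even ✓  3≤5≤5 ✓
Π(2lᵢ+1) = 9×3×11 = 297
triangle coeff Δ(4,1,5) = 1/495
Σ_t [0,0]: t=0:+1/576 = 1/576
(3j)²=5/99 [(4 1 5; 0 0 0)], sign=-1
(m-triple is (0,0,0) — same symbol as above.)
⇒ 4πI² = 25/33
I = (+1)√(25/33/(4π)) = 0.24553200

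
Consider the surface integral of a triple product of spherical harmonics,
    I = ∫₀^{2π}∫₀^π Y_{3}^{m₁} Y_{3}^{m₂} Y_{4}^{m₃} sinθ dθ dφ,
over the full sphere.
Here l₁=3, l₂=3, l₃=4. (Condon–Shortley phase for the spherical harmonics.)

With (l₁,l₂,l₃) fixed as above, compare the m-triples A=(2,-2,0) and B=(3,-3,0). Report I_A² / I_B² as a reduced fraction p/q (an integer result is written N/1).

49/9

l's match ⇒ only the (l;m) 3-j factors differ between A and B.
A: triangle coeff Δ(3,3,4) = 1/34650; Σ_t [0,1]: t=0:+1/72 t=1:−1/576 = 7/576; (3j)²=7/198 [(3 3 4; 2 -2 0)], sign=+1
B: triangle coeff Δ(3,3,4) = 1/34650; Σ_t [0,0]: t=0:+1/1152 = 1/1152; (3j)²=1/154 [(3 3 4; 3 -3 0)], sign=+1
I_A²/I_B² = (7/198)/(1/154) = 49/9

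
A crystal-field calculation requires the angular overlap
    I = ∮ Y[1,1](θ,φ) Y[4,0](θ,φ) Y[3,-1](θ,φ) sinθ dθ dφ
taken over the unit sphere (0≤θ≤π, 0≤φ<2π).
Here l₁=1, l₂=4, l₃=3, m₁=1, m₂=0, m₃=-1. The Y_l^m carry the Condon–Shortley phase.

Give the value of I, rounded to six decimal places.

0.150786

Rules hold: Σm=0, L=8 even, 3≤3≤5.
N = 3·9·7 = 189
Δ = 2!·0!·6!/9! = 1/252
Racah Σ t=1..1: t=1:−1/36 = -1/36
⇒ 3j(1 4 3; 0 0 0)² = 4/63, sgn +1
Racah Σ t=0..0: t=0:+1/96 = 1/96
⇒ 3j(1 4 3; 1 0 -1)² = 1/42, sgn +1
4πI² = N·(3j₀)²·(3jₘ)² = 2/7
I = +1·√(0.285714/4π) = 0.15078601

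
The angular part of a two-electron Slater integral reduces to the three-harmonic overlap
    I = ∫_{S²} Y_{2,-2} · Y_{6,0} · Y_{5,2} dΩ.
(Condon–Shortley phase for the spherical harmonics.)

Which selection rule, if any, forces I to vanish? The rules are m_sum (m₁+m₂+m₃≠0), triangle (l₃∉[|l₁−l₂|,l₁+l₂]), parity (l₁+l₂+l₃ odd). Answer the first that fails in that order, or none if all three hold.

parity

m₁+m₂+m₃ = -2 + 0 + 2 = 0  ✓
triangle: |2−6|=4 ≤ l₃=5 ≤ 2+6=8  ✓
parity: l₁+l₂+l₃ = 13 is odd  ✗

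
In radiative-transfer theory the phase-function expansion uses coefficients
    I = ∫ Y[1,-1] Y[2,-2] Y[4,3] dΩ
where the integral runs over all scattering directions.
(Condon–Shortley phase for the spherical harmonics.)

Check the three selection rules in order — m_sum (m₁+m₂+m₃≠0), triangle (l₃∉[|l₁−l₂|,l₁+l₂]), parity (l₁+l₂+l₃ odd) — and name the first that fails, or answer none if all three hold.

triangle

m₁+m₂+m₃ = -1 − 2 + 3 = 0  ✓
triangle: |1−2|=1 ≤ l₃=4 ≤ 1+2=3  ✗
parity: l₁+l₂+l₃ = 7 is odd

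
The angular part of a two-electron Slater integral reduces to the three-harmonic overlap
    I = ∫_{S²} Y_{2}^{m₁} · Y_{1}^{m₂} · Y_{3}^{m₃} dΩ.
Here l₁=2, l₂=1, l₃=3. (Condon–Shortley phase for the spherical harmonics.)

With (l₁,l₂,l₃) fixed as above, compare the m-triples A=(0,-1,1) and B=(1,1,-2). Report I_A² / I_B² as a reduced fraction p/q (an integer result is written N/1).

3/5

Shared (l₁,l₂,l₃)=(2,1,3): N and (l;000)² cancel in I_A²/I_B².
A: Δ = 0!·4!·2!/7! = 1/105; Racah Σ t=0..0: t=0:+1/8 = 1/8; ⇒ 3j(2 1 3; 0 -1 1)² = 2/35, sgn +1
B: Δ = 0!·4!·2!/7! = 1/105; Racah Σ t=0..0: t=0:+1/12 = 1/12; ⇒ 3j(2 1 3; 1 1 -2)² = 2/21, sgn -1
I_A²/I_B² = (2/35)/(2/21) = 3/5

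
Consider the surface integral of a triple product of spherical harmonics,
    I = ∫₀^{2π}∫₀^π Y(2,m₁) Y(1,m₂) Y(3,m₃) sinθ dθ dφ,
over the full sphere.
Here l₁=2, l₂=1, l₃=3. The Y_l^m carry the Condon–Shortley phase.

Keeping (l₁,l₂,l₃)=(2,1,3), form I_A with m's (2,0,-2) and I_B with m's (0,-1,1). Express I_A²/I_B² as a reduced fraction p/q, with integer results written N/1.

l's match ⇒ only the (l;m) 3-j factors differ between A and B.
A: triangle coeff Δ(2,1,3) = 1/105; Σ_t [0,0]: t=0:+1/24 = 1/24; (3j)²=1/21 [(2 1 3; 2 0 -2)], sign=-1
B: triangle coeff Δ(2,1,3) = 1/105; Σ_t [0,0]: t=0:+1/8 = 1/8; (3j)²=2/35 [(2 1 3; 0 -1 1)], sign=+1
I_A²/I_B² = (1/21)/(2/35) = 5/6

5/6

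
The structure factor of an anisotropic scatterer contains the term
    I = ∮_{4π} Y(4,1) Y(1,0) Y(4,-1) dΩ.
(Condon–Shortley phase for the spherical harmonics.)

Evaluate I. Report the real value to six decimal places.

l₁+l₂+l₃=9 is odd: 3j(l;000)=0 ⇒ I=0

0.000000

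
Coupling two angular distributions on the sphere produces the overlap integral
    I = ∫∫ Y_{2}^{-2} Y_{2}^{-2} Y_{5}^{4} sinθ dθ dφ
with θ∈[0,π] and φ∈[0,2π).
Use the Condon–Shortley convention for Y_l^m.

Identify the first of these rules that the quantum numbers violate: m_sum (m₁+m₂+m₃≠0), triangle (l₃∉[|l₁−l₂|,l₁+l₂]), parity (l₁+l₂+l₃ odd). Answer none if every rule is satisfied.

triangle

azimuthal sum: -2 − 2 + 4 = 0  ✓
0 ≤ 5 ≤ 4 (triangle on l)  ✗
L = 2 + 2 + 5 = 9 (odd)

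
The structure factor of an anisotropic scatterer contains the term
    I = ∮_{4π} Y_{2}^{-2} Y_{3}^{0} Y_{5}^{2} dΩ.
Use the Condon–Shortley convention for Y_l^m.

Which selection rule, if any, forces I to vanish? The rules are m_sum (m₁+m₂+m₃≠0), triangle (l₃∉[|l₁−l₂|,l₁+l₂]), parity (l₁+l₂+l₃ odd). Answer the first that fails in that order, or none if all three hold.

azimuthal sum: -2 + 0 + 2 = 0  ✓
1 ≤ 5 ≤ 5 (triangle on l)  ✓
L = 2 + 3 + 5 = 10 (even)  ✓

none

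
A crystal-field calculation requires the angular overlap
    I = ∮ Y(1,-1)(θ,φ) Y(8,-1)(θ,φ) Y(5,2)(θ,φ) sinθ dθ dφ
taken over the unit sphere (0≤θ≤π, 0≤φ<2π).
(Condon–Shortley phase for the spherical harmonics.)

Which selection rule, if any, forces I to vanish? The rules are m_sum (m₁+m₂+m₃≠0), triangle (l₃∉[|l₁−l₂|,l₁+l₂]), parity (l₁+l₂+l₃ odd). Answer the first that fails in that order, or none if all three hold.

azimuthal sum: -1 − 1 + 2 = 0  ✓
7 ≤ 5 ≤ 9 (triangle on l)  ✗
L = 1 + 8 + 5 = 14 (even)

triangle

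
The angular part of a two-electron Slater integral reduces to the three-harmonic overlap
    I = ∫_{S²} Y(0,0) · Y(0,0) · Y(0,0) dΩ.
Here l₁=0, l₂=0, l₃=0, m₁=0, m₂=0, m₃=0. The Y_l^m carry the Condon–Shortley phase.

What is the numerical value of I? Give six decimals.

0.282095

Checks pass: Σm=0; 0 even; l₃=0∈[0,0].
(2·0+1)(2·0+1)(2·0+1) = 1
Δ: 0! 0! 0! / 1! → 1/1
sum: t=0:+1/1 = 1/1
3j²(0 0 0; 0 0 0) = Δ·Π!·Σ² = 1/1  (sign +1)
(m-triple is (0,0,0) — same symbol as above.)
combine: 4πI² = 1·1·1 = 1/1
take √, sign +1: I = 0.28209479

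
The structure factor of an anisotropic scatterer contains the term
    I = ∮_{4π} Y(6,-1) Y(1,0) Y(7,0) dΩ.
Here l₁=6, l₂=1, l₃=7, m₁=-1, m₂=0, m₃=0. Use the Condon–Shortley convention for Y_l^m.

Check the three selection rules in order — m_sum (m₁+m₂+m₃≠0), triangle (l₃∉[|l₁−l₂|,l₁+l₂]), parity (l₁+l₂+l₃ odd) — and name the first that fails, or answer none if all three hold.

azimuthal sum: -1 + 0 + 0 = -1  ✗
5 ≤ 7 ≤ 7 (triangle on l)
L = 6 + 1 + 7 = 14 (even)

m_sum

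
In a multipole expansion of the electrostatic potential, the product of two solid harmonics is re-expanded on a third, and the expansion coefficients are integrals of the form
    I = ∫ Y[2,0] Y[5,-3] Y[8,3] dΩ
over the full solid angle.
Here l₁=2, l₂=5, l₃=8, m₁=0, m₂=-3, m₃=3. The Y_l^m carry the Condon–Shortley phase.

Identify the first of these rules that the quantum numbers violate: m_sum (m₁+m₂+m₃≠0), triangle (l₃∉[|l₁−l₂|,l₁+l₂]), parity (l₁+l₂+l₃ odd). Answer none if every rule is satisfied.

triangle

Σmᵢ = 0  ✓
l₃∈[|l₁−l₂|,l₁+l₂]=[3,7], have l₃=8  ✗
Σlᵢ = 15 ⇒ odd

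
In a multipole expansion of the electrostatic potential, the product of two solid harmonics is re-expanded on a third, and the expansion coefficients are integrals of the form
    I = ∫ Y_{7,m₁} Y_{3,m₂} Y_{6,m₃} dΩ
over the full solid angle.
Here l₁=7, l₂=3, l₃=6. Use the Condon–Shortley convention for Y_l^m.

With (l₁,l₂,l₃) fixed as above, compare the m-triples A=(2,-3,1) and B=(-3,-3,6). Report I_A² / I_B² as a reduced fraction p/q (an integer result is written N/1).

441/11

l's match ⇒ only the (l;m) 3-j factors differ between A and B.
A: triangle coeff Δ(7,3,6) = 1/2042040; Σ_t [0,0]: t=0:+1/691200 = 1/691200; (3j)²=189/9724 [(7 3 6; 2 -3 1)], sign=-1
B: triangle coeff Δ(7,3,6) = 1/2042040; Σ_t [0,0]: t=0:+1/174182400 = 1/174182400; (3j)²=3/6188 [(7 3 6; -3 -3 6)], sign=+1
I_A²/I_B² = (189/9724)/(3/6188) = 441/11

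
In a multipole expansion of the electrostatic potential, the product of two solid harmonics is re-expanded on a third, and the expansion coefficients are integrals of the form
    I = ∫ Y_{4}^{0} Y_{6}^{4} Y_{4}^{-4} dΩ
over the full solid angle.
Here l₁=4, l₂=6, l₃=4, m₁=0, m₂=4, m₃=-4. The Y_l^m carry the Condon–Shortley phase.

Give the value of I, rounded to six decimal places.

-0.190852

m-sum 0 ✓  L=14 even ✓  2≤4≤10 ✓
Π(2lᵢ+1) = 9×13×9 = 1053
triangle coeff Δ(4,6,4) = 1/1261260
Σ_t [2,4]: t=2:+1/4608 t=3:−1/1296 t=4:+1/4608 = -7/20736
(3j)²=20/1287 [(4 6 4; 0 0 0)], sign=-1
Σ_t [4,4]: t=4:+1/69120 = 1/69120
(3j)²=4/143 [(4 6 4; 0 4 -4)], sign=+1
⇒ 4πI² = 720/1573
I = (-1)√(720/1573/(4π)) = -0.19085211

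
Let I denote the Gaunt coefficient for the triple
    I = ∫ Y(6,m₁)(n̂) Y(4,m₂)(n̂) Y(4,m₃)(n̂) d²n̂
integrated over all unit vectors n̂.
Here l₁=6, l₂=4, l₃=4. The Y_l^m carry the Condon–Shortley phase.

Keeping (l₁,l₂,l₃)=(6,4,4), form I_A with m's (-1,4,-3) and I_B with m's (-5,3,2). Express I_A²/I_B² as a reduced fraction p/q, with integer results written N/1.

Same 6,4,4: normalisation and zero-m 3j drop out of the ratio.
A: Δ: 6! 6! 2! / 15! → 1/1261260; sum: t=6:+1/172800 = 1/172800; 3j²(6 4 4; -1 4 -3) = Δ·Π!·Σ² = 7/2145  (sign -1)
B: Δ: 6! 6! 2! / 15! → 1/1261260; sum: t=5:−1/172800 t=6:+1/86400 = 1/172800; 3j²(6 4 4; -5 3 2) = Δ·Π!·Σ² = 1/130  (sign +1)
I_A²/I_B² = (7/2145)/(1/130) = 14/33

14/33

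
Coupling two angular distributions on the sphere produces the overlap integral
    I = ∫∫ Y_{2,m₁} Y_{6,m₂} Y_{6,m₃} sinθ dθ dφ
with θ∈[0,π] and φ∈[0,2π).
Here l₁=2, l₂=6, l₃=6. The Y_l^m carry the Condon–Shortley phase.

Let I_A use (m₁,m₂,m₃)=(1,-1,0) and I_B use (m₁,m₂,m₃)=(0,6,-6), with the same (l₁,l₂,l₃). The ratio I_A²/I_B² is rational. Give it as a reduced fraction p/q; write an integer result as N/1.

Shared (l₁,l₂,l₃)=(2,6,6): N and (l;000)² cancel in I_A²/I_B².
A: Δ = 2!·2!·10!/15! = 1/90090; Racah Σ t=0..1: t=0:+1/28800 t=1:−1/34560 = 1/172800; ⇒ 3j(2 6 6; 1 -1 0)² = 1/1430, sgn +1
B: Δ = 2!·2!·10!/15! = 1/90090; Racah Σ t=2..2: t=2:+1/14515200 = 1/14515200; ⇒ 3j(2 6 6; 0 6 -6)² = 22/455, sgn +1
I_A²/I_B² = (1/1430)/(22/455) = 7/484

7/484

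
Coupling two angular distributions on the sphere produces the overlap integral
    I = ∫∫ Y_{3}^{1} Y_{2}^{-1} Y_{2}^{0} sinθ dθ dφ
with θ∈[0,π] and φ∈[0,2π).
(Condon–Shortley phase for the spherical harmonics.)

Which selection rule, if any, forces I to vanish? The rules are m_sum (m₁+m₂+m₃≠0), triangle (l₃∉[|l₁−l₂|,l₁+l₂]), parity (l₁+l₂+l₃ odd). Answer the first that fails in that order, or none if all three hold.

parity

Σmᵢ = 0  ✓
l₃∈[|l₁−l₂|,l₁+l₂]=[1,5], have l₃=2  ✓
Σlᵢ = 7 ⇒ odd  ✗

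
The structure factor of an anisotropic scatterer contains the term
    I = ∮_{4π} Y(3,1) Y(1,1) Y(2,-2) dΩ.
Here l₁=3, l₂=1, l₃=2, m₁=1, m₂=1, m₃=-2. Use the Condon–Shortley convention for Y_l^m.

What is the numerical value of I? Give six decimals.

-0.082589

Rules hold: Σm=0, L=6 even, 2≤2≤4.
N = 7·3·5 = 105
Δ = 2!·4!·0!/7! = 1/105
Racah Σ t=1..1: t=1:−1/4 = -1/4
⇒ 3j(3 1 2; 0 0 0)² = 3/35, sgn -1
Racah Σ t=2..2: t=2:+1/48 = 1/48
⇒ 3j(3 1 2; 1 1 -2)² = 1/105, sgn +1
4πI² = N·(3j₀)²·(3jₘ)² = 3/35
I = -1·√(0.0857143/4π) = -0.08258890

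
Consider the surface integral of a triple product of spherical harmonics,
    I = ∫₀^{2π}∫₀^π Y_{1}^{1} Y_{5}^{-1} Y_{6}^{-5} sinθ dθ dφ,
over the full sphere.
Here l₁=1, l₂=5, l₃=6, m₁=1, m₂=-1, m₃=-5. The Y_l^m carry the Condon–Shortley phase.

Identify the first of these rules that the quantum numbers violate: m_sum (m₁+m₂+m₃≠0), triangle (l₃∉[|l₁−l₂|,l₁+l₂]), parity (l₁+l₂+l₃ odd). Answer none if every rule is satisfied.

m_sum

m₁+m₂+m₃ = 1 − 1 − 5 = -5  ✗
triangle: |1−5|=4 ≤ l₃=6 ≤ 1+5=6
parity: l₁+l₂+l₃ = 12 is even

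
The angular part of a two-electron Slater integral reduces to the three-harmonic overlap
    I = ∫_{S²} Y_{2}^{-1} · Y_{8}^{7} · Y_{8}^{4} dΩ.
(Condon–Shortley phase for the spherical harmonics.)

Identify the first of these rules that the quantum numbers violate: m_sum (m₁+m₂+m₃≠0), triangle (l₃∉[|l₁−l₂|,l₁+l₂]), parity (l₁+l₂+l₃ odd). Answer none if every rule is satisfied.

Σmᵢ = 10  ✗
l₃∈[|l₁−l₂|,l₁+l₂]=[6,10], have l₃=8
Σlᵢ = 18 ⇒ even

m_sum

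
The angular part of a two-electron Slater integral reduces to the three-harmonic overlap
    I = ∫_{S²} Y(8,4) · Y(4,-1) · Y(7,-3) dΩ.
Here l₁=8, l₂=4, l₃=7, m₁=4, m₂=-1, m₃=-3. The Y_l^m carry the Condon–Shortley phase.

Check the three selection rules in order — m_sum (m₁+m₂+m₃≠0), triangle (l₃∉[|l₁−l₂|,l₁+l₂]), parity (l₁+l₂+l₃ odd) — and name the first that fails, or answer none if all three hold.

azimuthal sum: 4 − 1 − 3 = 0  ✓
4 ≤ 7 ≤ 12 (triangle on l)  ✓
L = 8 + 4 + 7 = 19 (odd)  ✗

parity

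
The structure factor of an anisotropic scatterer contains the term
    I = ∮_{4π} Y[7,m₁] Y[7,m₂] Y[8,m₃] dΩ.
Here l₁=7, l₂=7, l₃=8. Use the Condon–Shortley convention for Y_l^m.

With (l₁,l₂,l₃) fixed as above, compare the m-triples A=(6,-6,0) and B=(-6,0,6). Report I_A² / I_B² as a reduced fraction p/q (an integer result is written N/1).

841/1183

l's match ⇒ only the (l;m) 3-j factors differ between A and B.
A: triangle coeff Δ(7,7,8) = 1/22086194130; Σ_t [0,1]: t=0:+1/18289152000 t=1:−1/195084288000 = 29/585252864000; (3j)²=10933/1560090 [(7 7 8; 6 -6 0)], sign=+1
B: triangle coeff Δ(7,7,8) = 1/22086194130; Σ_t [5,6]: t=5:−1/6967296000 t=6:+1/18289152000 = -13/146313216000; (3j)²=2197/222870 [(7 7 8; -6 0 6)], sign=-1
I_A²/I_B² = (10933/1560090)/(2197/222870) = 841/1183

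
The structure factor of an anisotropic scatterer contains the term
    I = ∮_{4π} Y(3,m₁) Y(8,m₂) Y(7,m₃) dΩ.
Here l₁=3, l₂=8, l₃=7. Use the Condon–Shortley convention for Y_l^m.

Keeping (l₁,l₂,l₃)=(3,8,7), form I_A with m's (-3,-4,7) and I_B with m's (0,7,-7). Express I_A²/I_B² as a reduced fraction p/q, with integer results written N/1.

1/91

Same 3,8,7: normalisation and zero-m 3j drop out of the ratio.
A: Δ: 4! 2! 12! / 19! → 1/5290740; sum: t=4:+1/22992076800 = 1/22992076800; 3j²(3 8 7; -3 -4 7) = Δ·Π!·Σ² = 1/3876  (sign +1)
B: Δ: 4! 2! 12! / 19! → 1/5290740; sum: t=3:−1/5748019200 = -1/5748019200; 3j²(3 8 7; 0 7 -7) = Δ·Π!·Σ² = 91/3876  (sign -1)
I_A²/I_B² = (1/3876)/(91/3876) = 1/91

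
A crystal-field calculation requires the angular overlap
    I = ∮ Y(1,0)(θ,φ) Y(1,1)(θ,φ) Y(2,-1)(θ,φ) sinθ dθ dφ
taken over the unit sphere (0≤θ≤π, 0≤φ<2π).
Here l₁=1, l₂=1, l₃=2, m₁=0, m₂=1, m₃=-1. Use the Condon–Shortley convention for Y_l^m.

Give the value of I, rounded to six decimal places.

Rules hold: Σm=0, L=4 even, 0≤2≤2.
N = 3·3·5 = 45
Δ = 0!·2!·2!/5! = 1/30
Racah Σ t=0..0: t=0:+1/1 = 1/1
⇒ 3j(1 1 2; 0 0 0)² = 2/15, sgn +1
Racah Σ t=0..0: t=0:+1/2 = 1/2
⇒ 3j(1 1 2; 0 1 -1)² = 1/10, sgn -1
4πI² = N·(3j₀)²·(3jₘ)² = 3/5
I = -1·√(0.6/4π) = -0.21850969

-0.218510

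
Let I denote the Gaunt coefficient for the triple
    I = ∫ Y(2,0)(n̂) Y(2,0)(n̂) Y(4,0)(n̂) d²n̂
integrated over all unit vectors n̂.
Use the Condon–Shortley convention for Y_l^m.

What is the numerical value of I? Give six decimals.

0.241796

m-sum 0 ✓  L=8 even ✓  0≤4≤4 ✓
Π(2lᵢ+1) = 5×5×9 = 225
triangle coeff Δ(2,2,4) = 1/630
Σ_t [0,0]: t=0:+1/16 = 1/16
(3j)²=2/35 [(2 2 4; 0 0 0)], sign=+1
(m-triple is (0,0,0) — same symbol as above.)
⇒ 4πI² = 36/49
I = (+1)√(36/49/(4π)) = 0.24179554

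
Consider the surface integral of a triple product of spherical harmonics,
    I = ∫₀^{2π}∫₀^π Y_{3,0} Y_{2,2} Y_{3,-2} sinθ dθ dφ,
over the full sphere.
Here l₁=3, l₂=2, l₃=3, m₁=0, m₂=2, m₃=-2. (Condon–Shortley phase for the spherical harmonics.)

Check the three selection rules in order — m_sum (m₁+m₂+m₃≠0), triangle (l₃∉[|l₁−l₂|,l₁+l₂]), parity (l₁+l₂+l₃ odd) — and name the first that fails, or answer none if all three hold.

m₁+m₂+m₃ = 0 + 2 − 2 = 0  ✓
triangle: |3−2|=1 ≤ l₃=3 ≤ 3+2=5  ✓
parity: l₁+l₂+l₃ = 8 is even  ✓

none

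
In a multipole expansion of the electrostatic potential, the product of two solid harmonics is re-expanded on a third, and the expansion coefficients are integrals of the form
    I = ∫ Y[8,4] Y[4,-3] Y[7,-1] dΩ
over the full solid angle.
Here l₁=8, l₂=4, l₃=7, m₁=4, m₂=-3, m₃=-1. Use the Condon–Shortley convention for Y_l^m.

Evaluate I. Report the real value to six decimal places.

L=19 odd ⇒ parity kills the (l;000) factor ⇒ I = 0

0.000000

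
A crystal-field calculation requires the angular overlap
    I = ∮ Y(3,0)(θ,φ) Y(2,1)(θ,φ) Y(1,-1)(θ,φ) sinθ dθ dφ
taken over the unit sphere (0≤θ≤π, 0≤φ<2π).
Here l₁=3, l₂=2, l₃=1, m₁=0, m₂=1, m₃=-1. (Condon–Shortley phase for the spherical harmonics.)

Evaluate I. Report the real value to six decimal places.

Rules hold: Σm=0, L=6 even, 1≤1≤5.
N = 7·5·3 = 105
Δ = 4!·2!·0!/7! = 1/105
Racah Σ t=2..2: t=2:+1/4 = 1/4
⇒ 3j(3 2 1; 0 0 0)² = 3/35, sgn -1
Racah Σ t=3..3: t=3:−1/12 = -1/12
⇒ 3j(3 2 1; 0 1 -1)² = 1/35, sgn -1
4πI² = N·(3j₀)²·(3jₘ)² = 9/35
I = +1·√(0.257143/4π) = 0.14304817

0.143048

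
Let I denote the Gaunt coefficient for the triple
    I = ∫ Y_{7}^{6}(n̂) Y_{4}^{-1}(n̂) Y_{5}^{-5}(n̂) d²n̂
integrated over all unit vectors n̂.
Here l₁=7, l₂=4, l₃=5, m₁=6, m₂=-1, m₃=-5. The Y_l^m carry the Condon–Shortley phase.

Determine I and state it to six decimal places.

Checks pass: Σm=0; 16 even; l₃=5∈[3,11].
(2·7+1)(2·4+1)(2·5+1) = 1485
Δ: 6! 8! 2! / 17! → 1/6126120
sum: t=2:+1/69120 t=3:−1/20736 t=4:+1/69120 = -1/51840
3j²(7 4 5; 0 0 0) = Δ·Π!·Σ² = 280/21879  (sign +1)
sum: t=1:−1/9676800 = -1/9676800
3j²(7 4 5; 6 -1 -5) = Δ·Π!·Σ² = 27/952  (sign -1)
combine: 4πI² = 1485·280/21879·27/952 = 2025/3757
take √, sign -1: I = -0.20710328

-0.207103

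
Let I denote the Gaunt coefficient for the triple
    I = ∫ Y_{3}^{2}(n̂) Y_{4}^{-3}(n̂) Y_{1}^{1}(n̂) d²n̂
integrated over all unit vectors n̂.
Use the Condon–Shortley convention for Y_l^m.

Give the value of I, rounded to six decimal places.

-0.282095

m-sum 0 ✓  L=8 even ✓  1≤1≤7 ✓
Π(2lᵢ+1) = 7×9×3 = 189
triangle coeff Δ(3,4,1) = 1/252
Σ_t [3,3]: t=3:−1/36 = -1/36
(3j)²=4/63 [(3 4 1; 0 0 0)], sign=+1
Σ_t [1,1]: t=1:−1/240 = -1/240
(3j)²=1/12 [(3 4 1; 2 -3 1)], sign=-1
⇒ 4πI² = 1/1
I = (-1)√(1/1/(4π)) = -0.28209479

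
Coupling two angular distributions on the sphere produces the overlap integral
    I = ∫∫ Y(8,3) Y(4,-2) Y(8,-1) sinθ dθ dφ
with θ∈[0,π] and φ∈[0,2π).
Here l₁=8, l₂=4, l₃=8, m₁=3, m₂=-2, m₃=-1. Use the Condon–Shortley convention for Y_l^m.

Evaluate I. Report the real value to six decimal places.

0.073645

Rules hold: Σm=0, L=20 even, 4≤8≤12.
N = 17·9·17 = 2601
Δ = 4!·12!·4!/21! = 1/185175900
Racah Σ t=0..4: t=0:+1/557383680 t=1:−1/21772800 t=2:+1/8294400 t=3:−1/21772800 t=4:+1/557383680 = 1/30965760
⇒ 3j(8 4 8; 0 0 0)² = 36/4199, sgn +1
Racah Σ t=0..2: t=0:+1/58060800 t=1:−1/34836480 t=2:+1/209018880 = -1/149299200
⇒ 3j(8 4 8; 3 -2 -1)² = 77/25194, sgn +1
4πI² = N·(3j₀)²·(3jₘ)² = 4158/61009
I = +1·√(0.0681539/4π) = 0.07364451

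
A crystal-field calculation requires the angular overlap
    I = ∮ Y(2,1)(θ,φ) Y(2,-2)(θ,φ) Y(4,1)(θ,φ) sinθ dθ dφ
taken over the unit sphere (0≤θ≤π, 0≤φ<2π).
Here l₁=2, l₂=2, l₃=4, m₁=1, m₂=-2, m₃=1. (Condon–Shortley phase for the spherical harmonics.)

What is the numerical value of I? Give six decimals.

Rules hold: Σm=0, L=8 even, 0≤4≤4.
N = 5·5·9 = 225
Δ = 0!·4!·4!/9! = 1/630
Racah Σ t=0..0: t=0:+1/16 = 1/16
⇒ 3j(2 2 4; 0 0 0)² = 2/35, sgn +1
Racah Σ t=0..0: t=0:+1/144 = 1/144
⇒ 3j(2 2 4; 1 -2 1)² = 1/126, sgn -1
4πI² = N·(3j₀)²·(3jₘ)² = 5/49
I = -1·√(0.102041/4π) = -0.09011188

-0.090112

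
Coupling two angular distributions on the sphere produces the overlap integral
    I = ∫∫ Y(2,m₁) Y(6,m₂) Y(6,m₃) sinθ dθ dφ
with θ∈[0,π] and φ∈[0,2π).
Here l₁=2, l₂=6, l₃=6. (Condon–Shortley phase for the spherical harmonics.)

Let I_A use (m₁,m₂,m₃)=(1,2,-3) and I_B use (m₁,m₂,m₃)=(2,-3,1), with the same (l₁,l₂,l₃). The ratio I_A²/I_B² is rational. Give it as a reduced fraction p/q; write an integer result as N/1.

l's match ⇒ only the (l;m) 3-j factors differ between A and B.
A: triangle coeff Δ(2,6,6) = 1/90090; Σ_t [0,1]: t=0:+1/161280 t=1:−1/60480 = -1/96768; (3j)²=15/1001 [(2 6 6; 1 2 -3)], sign=+1
B: triangle coeff Δ(2,6,6) = 1/90090; Σ_t [0,0]: t=0:+1/120960 = 1/120960; (3j)²=24/1001 [(2 6 6; 2 -3 1)], sign=-1
I_A²/I_B² = (15/1001)/(24/1001) = 5/8

5/8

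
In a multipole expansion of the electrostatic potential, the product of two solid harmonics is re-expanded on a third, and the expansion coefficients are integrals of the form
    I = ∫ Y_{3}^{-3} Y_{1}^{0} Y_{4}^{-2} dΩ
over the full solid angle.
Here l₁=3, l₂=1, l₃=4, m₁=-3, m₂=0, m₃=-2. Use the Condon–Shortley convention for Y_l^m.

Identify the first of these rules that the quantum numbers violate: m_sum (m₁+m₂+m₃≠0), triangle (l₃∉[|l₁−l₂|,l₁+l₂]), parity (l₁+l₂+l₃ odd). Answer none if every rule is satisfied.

m_sum

Σmᵢ = -5  ✗
l₃∈[|l₁−l₂|,l₁+l₂]=[2,4], have l₃=4
Σlᵢ = 8 ⇒ even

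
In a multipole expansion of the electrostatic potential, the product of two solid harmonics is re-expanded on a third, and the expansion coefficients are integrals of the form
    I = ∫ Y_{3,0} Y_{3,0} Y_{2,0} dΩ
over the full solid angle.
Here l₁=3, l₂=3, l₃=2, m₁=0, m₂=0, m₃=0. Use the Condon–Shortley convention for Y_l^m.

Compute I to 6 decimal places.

m-sum 0 ✓  L=8 even ✓  0≤2≤6 ✓
Π(2lᵢ+1) = 7×7×5 = 245
triangle coeff Δ(3,3,2) = 1/3780
Σ_t [1,3]: t=1:−1/24 t=2:+1/4 t=3:−1/24 = 1/6
(3j)²=4/105 [(3 3 2; 0 0 0)], sign=+1
(m-triple is (0,0,0) — same symbol as above.)
⇒ 4πI² = 16/45
I = (+1)√(16/45/(4π)) = 0.16820883

0.168209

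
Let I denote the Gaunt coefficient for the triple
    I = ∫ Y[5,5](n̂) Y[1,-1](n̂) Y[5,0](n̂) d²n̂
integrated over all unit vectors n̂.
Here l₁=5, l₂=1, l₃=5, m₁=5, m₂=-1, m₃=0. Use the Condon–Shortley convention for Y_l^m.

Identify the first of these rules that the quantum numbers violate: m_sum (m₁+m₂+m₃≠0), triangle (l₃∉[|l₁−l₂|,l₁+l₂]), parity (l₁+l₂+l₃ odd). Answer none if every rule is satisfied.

m₁+m₂+m₃ = 5 − 1 + 0 = 4  ✗
triangle: |5−1|=4 ≤ l₃=5 ≤ 5+1=6
parity: l₁+l₂+l₃ = 11 is odd

m_sum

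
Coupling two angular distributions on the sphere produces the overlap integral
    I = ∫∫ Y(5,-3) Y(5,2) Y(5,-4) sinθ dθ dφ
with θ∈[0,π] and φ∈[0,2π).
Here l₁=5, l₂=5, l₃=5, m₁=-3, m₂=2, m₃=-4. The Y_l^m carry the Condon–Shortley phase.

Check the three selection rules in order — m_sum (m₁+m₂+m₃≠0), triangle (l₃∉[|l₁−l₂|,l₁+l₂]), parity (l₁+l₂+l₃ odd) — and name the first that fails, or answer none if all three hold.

m_sum

m₁+m₂+m₃ = -3 + 2 − 4 = -5  ✗
triangle: |5−5|=0 ≤ l₃=5 ≤ 5+5=10
parity: l₁+l₂+l₃ = 15 is odd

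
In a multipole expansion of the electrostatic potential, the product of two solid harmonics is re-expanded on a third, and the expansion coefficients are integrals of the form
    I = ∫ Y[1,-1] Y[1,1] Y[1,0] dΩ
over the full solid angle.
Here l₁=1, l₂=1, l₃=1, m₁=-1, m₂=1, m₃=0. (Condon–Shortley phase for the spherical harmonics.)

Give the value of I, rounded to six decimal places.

Σlᵢ=3 odd — θ-integrand is odd under cosθ→−cosθ; I=0

0.000000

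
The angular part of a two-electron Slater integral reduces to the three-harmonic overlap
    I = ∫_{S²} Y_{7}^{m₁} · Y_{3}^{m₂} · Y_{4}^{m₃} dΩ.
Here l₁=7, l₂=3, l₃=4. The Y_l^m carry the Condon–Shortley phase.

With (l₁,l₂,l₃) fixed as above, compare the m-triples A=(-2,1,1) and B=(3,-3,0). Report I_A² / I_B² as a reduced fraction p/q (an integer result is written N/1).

l's match ⇒ only the (l;m) 3-j factors differ between A and B.
A: triangle coeff Δ(7,3,4) = 1/45045; Σ_t [4,4]: t=4:+1/34560 = 1/34560; (3j)²=4/143 [(7 3 4; -2 1 1)], sign=-1
B: triangle coeff Δ(7,3,4) = 1/45045; Σ_t [0,0]: t=0:+1/414720 = 1/414720; (3j)²=2/429 [(7 3 4; 3 -3 0)], sign=+1
I_A²/I_B² = (4/143)/(2/429) = 6/1

6/1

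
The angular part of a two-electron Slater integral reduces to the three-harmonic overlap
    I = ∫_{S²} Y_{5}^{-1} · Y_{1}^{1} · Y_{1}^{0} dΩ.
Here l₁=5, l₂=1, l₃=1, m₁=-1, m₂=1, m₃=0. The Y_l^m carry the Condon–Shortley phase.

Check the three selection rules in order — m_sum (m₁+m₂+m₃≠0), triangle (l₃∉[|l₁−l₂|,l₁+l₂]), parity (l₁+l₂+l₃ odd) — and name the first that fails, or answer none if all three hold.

m₁+m₂+m₃ = -1 + 1 + 0 = 0  ✓
triangle: |5−1|=4 ≤ l₃=1 ≤ 5+1=6  ✗
parity: l₁+l₂+l₃ = 7 is odd

triangle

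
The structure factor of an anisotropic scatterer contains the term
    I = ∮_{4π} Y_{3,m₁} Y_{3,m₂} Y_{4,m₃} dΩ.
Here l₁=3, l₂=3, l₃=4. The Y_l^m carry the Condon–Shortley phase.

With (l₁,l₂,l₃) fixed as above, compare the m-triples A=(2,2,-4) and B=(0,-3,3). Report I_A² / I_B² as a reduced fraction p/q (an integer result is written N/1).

l's match ⇒ only the (l;m) 3-j factors differ between A and B.
A: triangle coeff Δ(3,3,4) = 1/34650; Σ_t [1,1]: t=1:−1/576 = -1/576; (3j)²=5/99 [(3 3 4; 2 2 -4)], sign=-1
B: triangle coeff Δ(3,3,4) = 1/34650; Σ_t [0,0]: t=0:+1/288 = 1/288; (3j)²=1/22 [(3 3 4; 0 -3 3)], sign=-1
I_A²/I_B² = (5/99)/(1/22) = 10/9

10/9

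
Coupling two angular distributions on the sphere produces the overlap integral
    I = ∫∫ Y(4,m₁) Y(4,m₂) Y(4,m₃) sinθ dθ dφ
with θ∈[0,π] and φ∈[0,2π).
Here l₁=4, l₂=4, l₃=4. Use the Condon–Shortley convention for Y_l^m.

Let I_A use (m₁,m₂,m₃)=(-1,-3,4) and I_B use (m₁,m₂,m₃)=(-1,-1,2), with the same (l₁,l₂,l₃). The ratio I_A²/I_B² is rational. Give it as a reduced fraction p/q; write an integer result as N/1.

49/36

l's match ⇒ only the (l;m) 3-j factors differ between A and B.
A: triangle coeff Δ(4,4,4) = 1/450450; Σ_t [1,1]: t=1:−1/3456 = -1/3456; (3j)²=35/1287 [(4 4 4; -1 -3 4)], sign=-1
B: triangle coeff Δ(4,4,4) = 1/450450; Σ_t [1,3]: t=1:−1/576 t=2:+1/144 t=3:−1/576 = 1/288; (3j)²=20/1001 [(4 4 4; -1 -1 2)], sign=+1
I_A²/I_B² = (35/1287)/(20/1001) = 49/36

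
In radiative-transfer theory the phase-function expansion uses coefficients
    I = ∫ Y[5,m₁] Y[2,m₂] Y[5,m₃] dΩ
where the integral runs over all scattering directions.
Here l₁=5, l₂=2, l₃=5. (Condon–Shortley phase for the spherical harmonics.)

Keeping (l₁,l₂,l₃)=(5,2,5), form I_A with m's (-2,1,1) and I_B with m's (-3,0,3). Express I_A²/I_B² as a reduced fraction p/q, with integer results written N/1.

Same 5,2,5: normalisation and zero-m 3j drop out of the ratio.
A: Δ: 2! 8! 2! / 13! → 1/38610; sum: t=1:−1/2880 t=2:+1/1440 = 1/2880; 3j²(5 2 5; -2 1 1) = Δ·Π!·Σ² = 7/715  (sign +1)
B: Δ: 2! 8! 2! / 13! → 1/38610; sum: t=0:+1/161280 t=1:−1/5040 t=2:+1/5760 = -1/53760; 3j²(5 2 5; -3 0 3) = Δ·Π!·Σ² = 1/4290  (sign -1)
I_A²/I_B² = (7/715)/(1/4290) = 42/1

42/1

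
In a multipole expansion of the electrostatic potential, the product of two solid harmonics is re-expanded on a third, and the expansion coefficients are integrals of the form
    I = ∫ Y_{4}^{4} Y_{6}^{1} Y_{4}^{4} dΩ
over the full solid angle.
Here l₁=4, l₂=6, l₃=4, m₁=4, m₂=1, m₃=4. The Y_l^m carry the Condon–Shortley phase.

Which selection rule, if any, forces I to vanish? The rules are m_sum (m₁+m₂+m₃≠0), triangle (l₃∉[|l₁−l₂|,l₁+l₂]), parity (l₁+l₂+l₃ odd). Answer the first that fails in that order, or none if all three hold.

Σmᵢ = 9  ✗
l₃∈[|l₁−l₂|,l₁+l₂]=[2,10], have l₃=4
Σlᵢ = 14 ⇒ even

m_sum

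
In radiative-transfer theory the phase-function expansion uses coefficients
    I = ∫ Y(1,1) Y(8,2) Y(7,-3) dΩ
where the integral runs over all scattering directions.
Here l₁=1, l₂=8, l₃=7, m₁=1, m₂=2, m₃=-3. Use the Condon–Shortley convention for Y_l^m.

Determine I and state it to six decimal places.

m-sum 0 ✓  L=16 even ✓  7≤7≤9 ✓
Π(2lᵢ+1) = 3×17×15 = 765
triangle coeff Δ(1,8,7) = 1/2040
Σ_t [1,1]: t=1:−1/25401600 = -1/25401600
(3j)²=8/255 [(1 8 7; 0 0 0)], sign=+1
Σ_t [0,0]: t=0:+1/174182400 = 1/174182400
(3j)²=1/136 [(1 8 7; 1 2 -3)], sign=+1
⇒ 4πI² = 3/17
I = (+1)√(3/17/(4π)) = 0.11850352

0.118504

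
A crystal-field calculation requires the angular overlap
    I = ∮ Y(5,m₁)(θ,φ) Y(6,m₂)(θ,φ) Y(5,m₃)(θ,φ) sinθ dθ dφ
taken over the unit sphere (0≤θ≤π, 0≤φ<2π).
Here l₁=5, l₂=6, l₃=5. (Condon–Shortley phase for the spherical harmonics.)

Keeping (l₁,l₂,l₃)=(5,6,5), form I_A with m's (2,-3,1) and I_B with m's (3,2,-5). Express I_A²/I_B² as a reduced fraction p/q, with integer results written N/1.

Same 5,6,5: normalisation and zero-m 3j drop out of the ratio.
A: Δ: 6! 4! 6! / 17! → 1/28588560; sum: t=0:+1/155520 t=1:−1/23040 t=2:+1/34560 t=3:−1/622080 = -1/103680; 3j²(5 6 5; 2 -3 1) = Δ·Π!·Σ² = 9/2431  (sign -1)
B: Δ: 6! 4! 6! / 17! → 1/28588560; sum: t=2:+1/829440 = 1/829440; 3j²(5 6 5; 3 2 -5) = Δ·Π!·Σ² = 35/2431  (sign +1)
I_A²/I_B² = (9/2431)/(35/2431) = 9/35

9/35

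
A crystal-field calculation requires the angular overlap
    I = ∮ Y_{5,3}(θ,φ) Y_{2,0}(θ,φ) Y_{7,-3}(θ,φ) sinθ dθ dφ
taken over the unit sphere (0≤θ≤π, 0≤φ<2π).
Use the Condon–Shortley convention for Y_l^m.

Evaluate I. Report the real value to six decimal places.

Rules hold: Σm=0, L=14 even, 3≤7≤7.
N = 11·5·15 = 825
Δ = 0!·10!·4!/15! = 1/15015
Racah Σ t=0..0: t=0:+1/57600 = 1/57600
⇒ 3j(5 2 7; 0 0 0)² = 21/715, sgn -1
Racah Σ t=0..0: t=0:+1/322560 = 1/322560
⇒ 3j(5 2 7; 3 0 -3)² = 18/1001, sgn +1
4πI² = N·(3j₀)²·(3jₘ)² = 810/1859
I = -1·√(0.435718/4π) = -0.18620781

-0.186208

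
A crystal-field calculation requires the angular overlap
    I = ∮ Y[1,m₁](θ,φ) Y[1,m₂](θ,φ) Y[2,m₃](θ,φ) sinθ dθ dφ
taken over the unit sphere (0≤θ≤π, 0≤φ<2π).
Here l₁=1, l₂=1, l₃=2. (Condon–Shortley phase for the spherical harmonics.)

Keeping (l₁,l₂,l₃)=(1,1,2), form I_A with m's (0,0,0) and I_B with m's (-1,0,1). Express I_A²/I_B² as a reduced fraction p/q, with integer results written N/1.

Same 1,1,2: normalisation and zero-m 3j drop out of the ratio.
A: Δ: 0! 2! 2! / 5! → 1/30; sum: t=0:+1/1 = 1/1; 3j²(1 1 2; 0 0 0) = Δ·Π!·Σ² = 2/15  (sign +1)
B: Δ: 0! 2! 2! / 5! → 1/30; sum: t=0:+1/2 = 1/2; 3j²(1 1 2; -1 0 1) = Δ·Π!·Σ² = 1/10  (sign -1)
I_A²/I_B² = (2/15)/(1/10) = 4/3

4/3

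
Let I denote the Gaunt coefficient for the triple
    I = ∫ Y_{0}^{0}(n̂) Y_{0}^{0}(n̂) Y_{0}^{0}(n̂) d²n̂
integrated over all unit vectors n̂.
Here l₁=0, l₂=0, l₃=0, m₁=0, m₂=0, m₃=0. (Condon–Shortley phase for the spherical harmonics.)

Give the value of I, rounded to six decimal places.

Checks pass: Σm=0; 0 even; l₃=0∈[0,0].
(2·0+1)(2·0+1)(2·0+1) = 1
Δ: 0! 0! 0! / 1! → 1/1
sum: t=0:+1/1 = 1/1
3j²(0 0 0; 0 0 0) = Δ·Π!·Σ² = 1/1  (sign +1)
(m-triple is (0,0,0) — same symbol as above.)
combine: 4πI² = 1·1·1 = 1/1
take √, sign +1: I = 0.28209479

0.282095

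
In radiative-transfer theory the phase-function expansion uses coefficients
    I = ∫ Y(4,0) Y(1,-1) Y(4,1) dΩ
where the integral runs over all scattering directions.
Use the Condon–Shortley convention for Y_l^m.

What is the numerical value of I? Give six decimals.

l₁+l₂+l₃=9 is odd: 3j(l;000)=0 ⇒ I=0

0.000000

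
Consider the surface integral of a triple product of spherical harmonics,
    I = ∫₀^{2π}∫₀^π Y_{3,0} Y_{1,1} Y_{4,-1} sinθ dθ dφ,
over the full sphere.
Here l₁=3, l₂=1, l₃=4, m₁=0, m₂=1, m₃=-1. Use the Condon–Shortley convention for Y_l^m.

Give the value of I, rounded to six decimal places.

Checks pass: Σm=0; 8 even; l₃=4∈[2,4].
(2·3+1)(2·1+1)(2·4+1) = 189
Δ: 0! 6! 2! / 9! → 1/252
sum: t=0:+1/36 = 1/36
3j²(3 1 4; 0 0 0) = Δ·Π!·Σ² = 4/63  (sign +1)
sum: t=0:+1/72 = 1/72
3j²(3 1 4; 0 1 -1) = Δ·Π!·Σ² = 5/126  (sign -1)
combine: 4πI² = 189·4/63·5/126 = 10/21
take √, sign -1: I = -0.19466390

-0.194664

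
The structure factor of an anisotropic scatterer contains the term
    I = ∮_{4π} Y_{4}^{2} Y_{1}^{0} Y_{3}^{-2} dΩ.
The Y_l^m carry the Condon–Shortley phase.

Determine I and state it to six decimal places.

0.213244

Checks pass: Σm=0; 8 even; l₃=3∈[3,5].
(2·4+1)(2·1+1)(2·3+1) = 189
Δ: 2! 6! 0! / 9! → 1/252
sum: t=1:−1/36 = -1/36
3j²(4 1 3; 0 0 0) = Δ·Π!·Σ² = 4/63  (sign +1)
sum: t=1:−1/120 = -1/120
3j²(4 1 3; 2 0 -2) = Δ·Π!·Σ² = 1/21  (sign +1)
combine: 4πI² = 189·4/63·1/21 = 4/7
take √, sign +1: I = 0.21324362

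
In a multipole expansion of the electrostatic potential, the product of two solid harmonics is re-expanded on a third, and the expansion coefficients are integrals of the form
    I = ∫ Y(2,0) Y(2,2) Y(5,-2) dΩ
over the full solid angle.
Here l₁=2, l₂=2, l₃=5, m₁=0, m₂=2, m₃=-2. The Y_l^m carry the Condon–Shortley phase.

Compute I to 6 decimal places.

triangle: need 0≤l₃≤4, have 5; I=0

0.000000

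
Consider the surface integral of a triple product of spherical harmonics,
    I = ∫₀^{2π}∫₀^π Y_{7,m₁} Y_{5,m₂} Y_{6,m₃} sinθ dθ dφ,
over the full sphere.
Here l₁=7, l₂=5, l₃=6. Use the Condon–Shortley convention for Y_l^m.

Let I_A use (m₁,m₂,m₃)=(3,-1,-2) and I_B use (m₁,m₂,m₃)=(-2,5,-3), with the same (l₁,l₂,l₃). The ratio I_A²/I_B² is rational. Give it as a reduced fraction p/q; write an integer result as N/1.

Shared (l₁,l₂,l₃)=(7,5,6): N and (l;000)² cancel in I_A²/I_B².
A: Δ = 6!·8!·4!/19! = 1/174594420; Racah Σ t=0..4: t=0:+1/9953280 t=1:−1/518400 t=2:+1/276480 t=3:−1/1088640 t=4:+1/46448640 = 23/25804800; ⇒ 3j(7 5 6; 3 -1 -2)² = 42849/6466460, sgn +1
B: Δ = 6!·8!·4!/19! = 1/174594420; Racah Σ t=6..6: t=6:+1/12441600 = 1/12441600; ⇒ 3j(7 5 6; -2 5 -3)² = 588/46189, sgn -1
I_A²/I_B² = (42849/6466460)/(588/46189) = 14283/27440

14283/27440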